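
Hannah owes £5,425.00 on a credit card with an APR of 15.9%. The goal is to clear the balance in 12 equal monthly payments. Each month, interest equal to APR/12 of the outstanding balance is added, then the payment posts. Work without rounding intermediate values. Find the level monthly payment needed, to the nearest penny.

£491.96

Monthly rate r = 15.9%/12 = 1.325% = 0.01325.
Level-payment amortization: P = B₀·r / (1 − (1+r)^(−n)) = 5425.00·0.01325 / (1 − 1.01325^(−12)).
Denominator 1 − (1+r)^(−12) = 0.14611251.
P = 71.8812 / 0.14611251 ≈ 491.96.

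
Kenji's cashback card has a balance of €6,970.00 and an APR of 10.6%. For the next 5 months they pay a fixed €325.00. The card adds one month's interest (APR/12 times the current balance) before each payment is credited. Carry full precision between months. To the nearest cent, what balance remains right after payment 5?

Monthly rate r = 10.6%/12 = 0.883333% = 0.00883333.
Each month: B ← B·(1+r) − €325.00.
Month 1: interest €61.57; balance after payment €6,706.57.
Month 2: interest €59.24; balance after payment €6,440.81.
Month 3: interest €56.89; balance after payment €6,172.70.
Month 4: interest €54.53; balance after payment €5,902.23.
Month 5: interest €52.14; balance after payment €5,629.37.

€5,629.37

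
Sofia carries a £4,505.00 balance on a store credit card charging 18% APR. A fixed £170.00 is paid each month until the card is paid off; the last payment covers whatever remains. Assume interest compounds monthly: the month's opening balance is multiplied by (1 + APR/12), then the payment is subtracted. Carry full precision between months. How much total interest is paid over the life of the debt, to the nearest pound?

Monthly rate r = 18%/12 = 1.5% = 0.015.
Payoff takes n = ⌈−ln(1 − rB₀/P)/ln(1+r)⌉ = ⌈34.031⌉ = 35 payments; the last is £5.23.
Total paid = 34·£170.00 + £5.23 = £5,785.23.
Total interest = total paid − principal = £5,785.23 − £4,505.00 = £1,280.23.

£1,280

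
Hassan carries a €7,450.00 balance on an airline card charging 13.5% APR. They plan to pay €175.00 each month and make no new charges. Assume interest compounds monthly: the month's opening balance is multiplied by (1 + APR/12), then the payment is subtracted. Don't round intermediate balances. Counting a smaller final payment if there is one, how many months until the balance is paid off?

59 payments

Monthly rate r = 13.5%/12 = 1.125% = 0.01125.
Recurrence: B ← B·(1+r) − €175.00.
Month 1: interest €83.81; balance after payment €7,358.81.
Month 2: interest €82.79; balance after payment €7,266.60.
Closed form: n = −ln(1 − rB₀/P)/ln(1+r) = −ln(0.52107)/ln(1.01125) ≈ 58.269, so the balance reaches zero during payment 59.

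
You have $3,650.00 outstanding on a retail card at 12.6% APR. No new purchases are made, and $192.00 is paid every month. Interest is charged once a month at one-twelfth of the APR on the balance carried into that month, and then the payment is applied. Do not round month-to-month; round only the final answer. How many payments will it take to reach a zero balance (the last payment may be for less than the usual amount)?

22 payments

Monthly rate r = 12.6%/12 = 1.05% = 0.0105.
Recurrence: B ← B·(1+r) − $192.00.
Month 1: interest $38.32; balance after payment $3,496.32.
Month 2: interest $36.71; balance after payment $3,341.04.
Closed form: n = −ln(1 − rB₀/P)/ln(1+r) = −ln(0.80039)/ln(1.0105) ≈ 21.316, so the balance reaches zero during payment 22.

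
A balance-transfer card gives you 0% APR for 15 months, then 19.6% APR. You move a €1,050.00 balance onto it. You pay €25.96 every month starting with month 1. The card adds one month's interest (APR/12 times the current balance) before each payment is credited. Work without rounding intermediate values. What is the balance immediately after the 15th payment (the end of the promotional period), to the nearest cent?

€660.60

Promo months 1–15 at r₀ = 0%/12 = 0; months 16+ at r₁ = 19.6%/12 = 0.0163333.
After month 15 (no interest yet): B = €1,050.00 − 15·€25.96 = €660.60.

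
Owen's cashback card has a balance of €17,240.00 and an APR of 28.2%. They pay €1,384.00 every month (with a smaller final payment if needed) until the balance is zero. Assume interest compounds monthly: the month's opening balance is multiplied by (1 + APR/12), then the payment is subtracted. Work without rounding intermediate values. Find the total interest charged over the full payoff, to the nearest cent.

€3,397.53

Monthly rate r = 28.2%/12 = 2.35% = 0.0235.
Payoff takes n = ⌈−ln(1 − rB₀/P)/ln(1+r)⌉ = ⌈14.911⌉ = 15 payments; the last is €1,261.53.
Total paid = 14·€1,384.00 + €1,261.53 = €20,637.53.
Total interest = total paid − principal = €20,637.53 − €17,240.00 = €3,397.53.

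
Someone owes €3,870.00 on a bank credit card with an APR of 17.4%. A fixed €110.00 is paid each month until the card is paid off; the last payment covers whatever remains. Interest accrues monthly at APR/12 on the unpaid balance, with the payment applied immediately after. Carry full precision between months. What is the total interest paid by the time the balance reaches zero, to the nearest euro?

€1,583

Monthly rate r = 17.4%/12 = 1.45% = 0.0145.
Payoff takes n = ⌈−ln(1 − rB₀/P)/ln(1+r)⌉ = ⌈49.572⌉ = 50 payments; the last is €63.08.
Total paid = 49·€110.00 + €63.08 = €5,453.08.
Total interest = total paid − principal = €5,453.08 − €3,870.00 = €1,583.08.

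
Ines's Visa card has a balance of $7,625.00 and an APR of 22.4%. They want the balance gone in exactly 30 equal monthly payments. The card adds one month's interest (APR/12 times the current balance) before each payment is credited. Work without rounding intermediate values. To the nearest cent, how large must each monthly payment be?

$334.25

Monthly rate r = 22.4%/12 = 1.86667% = 0.0186667.
Level-payment amortization: P = B₀·r / (1 − (1+r)^(−n)) = 7625.00·0.0186667 / (1 − 1.01867^(−30)).
Denominator 1 − (1+r)^(−30) = 0.425834432.
P = 142.333 / 0.425834432 ≈ 334.25.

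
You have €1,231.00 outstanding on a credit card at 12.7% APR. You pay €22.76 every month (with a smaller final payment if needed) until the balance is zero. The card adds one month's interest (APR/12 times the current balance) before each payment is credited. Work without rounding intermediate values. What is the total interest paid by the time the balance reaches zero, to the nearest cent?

€605.77

Monthly rate r = 12.7%/12 = 1.05833% = 0.0105833.
Payoff takes n = ⌈−ln(1 − rB₀/P)/ln(1+r)⌉ = ⌈80.701⌉ = 81 payments; the last is €15.97.
Total paid = 80·€22.76 + €15.97 = €1,836.77.
Total interest = total paid − principal = €1,836.77 − €1,231.00 = €605.77.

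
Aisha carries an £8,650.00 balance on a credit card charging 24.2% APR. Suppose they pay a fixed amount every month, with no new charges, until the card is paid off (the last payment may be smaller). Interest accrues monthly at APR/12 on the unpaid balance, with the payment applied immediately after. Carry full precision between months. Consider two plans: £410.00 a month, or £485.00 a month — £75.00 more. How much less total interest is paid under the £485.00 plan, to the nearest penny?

£551.60

Monthly rate r = 24.2%/12 = 2.01667% = 0.0201667.
At £410.00/mo: n = ⌈−ln(1 − rB₀/P)/ln(1+r)⌉ = 28 payments (last £311.16); total interest = total paid − £8,650.00 = £2,731.16.
At £485.00/mo: 23 payments (last £159.56); total interest £2,179.56.
Interest saved = £2,731.16 − £2,179.56 = £551.60.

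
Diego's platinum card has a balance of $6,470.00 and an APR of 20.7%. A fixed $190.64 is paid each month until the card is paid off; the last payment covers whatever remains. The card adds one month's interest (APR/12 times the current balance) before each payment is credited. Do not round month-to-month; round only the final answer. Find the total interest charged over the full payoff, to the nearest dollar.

$3,345

Monthly rate r = 20.7%/12 = 1.725% = 0.01725.
Payoff takes n = ⌈−ln(1 − rB₀/P)/ln(1+r)⌉ = ⌈51.484⌉ = 52 payments; the last is $92.69.
Total paid = 51·$190.64 + $92.69 = $9,815.33.
Total interest = total paid − principal = $9,815.33 − $6,470.00 = $3,345.33.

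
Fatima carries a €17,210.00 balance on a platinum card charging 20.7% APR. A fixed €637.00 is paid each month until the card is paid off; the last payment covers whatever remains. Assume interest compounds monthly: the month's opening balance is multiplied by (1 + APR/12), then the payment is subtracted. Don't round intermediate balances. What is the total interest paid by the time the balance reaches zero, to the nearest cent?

Monthly rate r = 20.7%/12 = 1.725% = 0.01725.
Payoff takes n = ⌈−ln(1 − rB₀/P)/ln(1+r)⌉ = ⌈36.687⌉ = 37 payments; the last is €438.59.
Total paid = 36·€637.00 + €438.59 = €23,370.59.
Total interest = total paid − principal = €23,370.59 − €17,210.00 = €6,160.59.

€6,160.59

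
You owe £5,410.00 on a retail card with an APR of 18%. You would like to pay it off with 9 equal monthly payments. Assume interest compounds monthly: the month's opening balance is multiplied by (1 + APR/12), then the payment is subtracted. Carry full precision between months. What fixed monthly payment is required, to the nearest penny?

Monthly rate r = 18%/12 = 1.5% = 0.015.
Level-payment amortization: P = B₀·r / (1 − (1+r)^(−n)) = 5410.00·0.015 / (1 − 1.015^(−9)).
Denominator 1 − (1+r)^(−9) = 0.12540776.
P = 81.15 / 0.12540776 ≈ 647.09.

£647.09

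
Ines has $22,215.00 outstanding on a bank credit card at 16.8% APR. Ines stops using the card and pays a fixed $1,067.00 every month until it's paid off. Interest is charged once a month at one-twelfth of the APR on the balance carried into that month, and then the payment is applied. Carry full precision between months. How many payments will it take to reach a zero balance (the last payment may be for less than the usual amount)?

25 payments

Monthly rate r = 16.8%/12 = 1.4% = 0.014.
Recurrence: B ← B·(1+r) − $1,067.00.
Month 1: interest $311.01; balance after payment $21,459.01.
Month 2: interest $300.43; balance after payment $20,692.44.
Closed form: n = −ln(1 − rB₀/P)/ln(1+r) = −ln(0.70852)/ln(1.014) ≈ 24.785, so the balance reaches zero during payment 25.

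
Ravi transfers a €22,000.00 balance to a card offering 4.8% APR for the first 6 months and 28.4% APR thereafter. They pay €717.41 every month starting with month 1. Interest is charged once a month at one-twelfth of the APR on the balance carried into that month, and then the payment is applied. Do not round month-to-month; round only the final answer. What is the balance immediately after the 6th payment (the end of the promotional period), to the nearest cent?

Promo months 1–6 at r₀ = 4.8%/12 = 0.004; months 7+ at r₁ = 28.4%/12 = 0.0236667.
After month 6: iterate B ← B·(1+r₀) − €717.41 for 6 months → €18,185.57.

€18,185.57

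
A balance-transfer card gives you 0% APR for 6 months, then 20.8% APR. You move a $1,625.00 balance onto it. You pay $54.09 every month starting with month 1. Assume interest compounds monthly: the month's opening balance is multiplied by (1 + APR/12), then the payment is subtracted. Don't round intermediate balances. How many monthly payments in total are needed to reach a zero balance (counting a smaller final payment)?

38 months

Promo months 1–6 at r₀ = 0%/12 = 0; months 7+ at r₁ = 20.8%/12 = 0.0173333.
After month 6 (no interest yet): B = $1,625.00 − 6·$54.09 = $1,300.46.
Then at r₁ with $54.09/mo: n₂ = −ln(1 − r₁·B/P)/ln(1+r₁) ≈ 31.37 → 32 more payments.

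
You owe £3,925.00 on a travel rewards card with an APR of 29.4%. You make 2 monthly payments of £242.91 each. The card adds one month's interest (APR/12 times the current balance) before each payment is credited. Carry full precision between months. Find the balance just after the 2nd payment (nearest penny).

£3,627.91

Monthly rate r = 29.4%/12 = 2.45% = 0.0245.
Each month: B ← B·(1+r) − £242.91.
Month 1: interest £96.16; balance after payment £3,778.25.
Month 2: interest £92.57; balance after payment £3,627.91.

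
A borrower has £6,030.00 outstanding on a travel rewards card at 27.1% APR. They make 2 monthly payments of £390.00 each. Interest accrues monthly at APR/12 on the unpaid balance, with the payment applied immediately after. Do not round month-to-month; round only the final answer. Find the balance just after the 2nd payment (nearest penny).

Monthly rate r = 27.1%/12 = 2.25833% = 0.0225833.
Each month: B ← B·(1+r) − £390.00.
Month 1: interest £136.18; balance after payment £5,776.18.
Month 2: interest £130.45; balance after payment £5,516.62.

£5,516.62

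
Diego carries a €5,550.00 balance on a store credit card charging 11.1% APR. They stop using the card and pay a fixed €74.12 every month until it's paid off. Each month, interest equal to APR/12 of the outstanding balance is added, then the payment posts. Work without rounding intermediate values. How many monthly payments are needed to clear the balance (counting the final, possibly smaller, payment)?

Monthly rate r = 11.1%/12 = 0.925% = 0.00925.
Recurrence: B ← B·(1+r) − €74.12.
Month 1: interest €51.34; balance after payment €5,527.22.
Month 2: interest €51.13; balance after payment €5,504.22.
Closed form: n = −ln(1 − rB₀/P)/ln(1+r) = −ln(0.30737)/ln(1.00925) ≈ 128.123, so the balance reaches zero during payment 129.

129 months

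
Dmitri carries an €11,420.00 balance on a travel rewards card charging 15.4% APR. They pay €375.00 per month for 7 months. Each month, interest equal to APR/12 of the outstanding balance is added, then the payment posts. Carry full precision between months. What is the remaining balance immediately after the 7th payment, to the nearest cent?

€9,758.00

Monthly rate r = 15.4%/12 = 1.28333% = 0.0128333.
Each month: B ← B·(1+r) − €375.00.
Month 1: interest €146.56; balance after payment €11,191.56.
Month 2: interest €143.62; balance after payment €10,960.18.
Month 3: interest €140.66; balance after payment €10,725.84.
Month 4: interest €137.65; balance after payment €10,488.49.
Month 5: interest €134.60; balance after payment €10,248.09.
Month 6: interest €131.52; balance after payment €10,004.60.
Month 7: interest €128.39; balance after payment €9,758.00.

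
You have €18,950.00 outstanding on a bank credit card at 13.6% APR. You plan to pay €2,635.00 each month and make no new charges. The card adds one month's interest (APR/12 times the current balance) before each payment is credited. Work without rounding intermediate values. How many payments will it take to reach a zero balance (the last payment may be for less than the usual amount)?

8 payments

Monthly rate r = 13.6%/12 = 1.13333% = 0.0113333.
Recurrence: B ← B·(1+r) − €2,635.00.
Month 1: interest €214.77; balance after payment €16,529.77.
Month 2: interest €187.34; balance after payment €14,082.10.
Closed form: n = −ln(1 − rB₀/P)/ln(1+r) = −ln(0.91849)/ln(1.01133) ≈ 7.544, so the balance reaches zero during payment 8.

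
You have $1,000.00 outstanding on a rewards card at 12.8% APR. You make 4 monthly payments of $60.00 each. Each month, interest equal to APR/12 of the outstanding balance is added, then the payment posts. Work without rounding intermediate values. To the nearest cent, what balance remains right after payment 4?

Monthly rate r = 12.8%/12 = 1.06667% = 0.0106667.
Each month: B ← B·(1+r) − $60.00.
Month 1: interest $10.67; balance after payment $950.67.
Month 2: interest $10.14; balance after payment $900.81.
Month 3: interest $9.61; balance after payment $850.42.
Month 4: interest $9.07; balance after payment $799.49.

$799.49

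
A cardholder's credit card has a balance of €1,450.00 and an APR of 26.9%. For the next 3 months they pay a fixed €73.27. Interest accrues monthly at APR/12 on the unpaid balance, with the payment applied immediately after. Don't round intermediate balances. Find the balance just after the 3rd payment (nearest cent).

€1,324.94

Monthly rate r = 26.9%/12 = 2.24167% = 0.0224167.
Each month: B ← B·(1+r) − €73.27.
Month 1: interest €32.50; balance after payment €1,409.23.
Month 2: interest €31.59; balance after payment €1,367.55.
Month 3: interest €30.66; balance after payment €1,324.94.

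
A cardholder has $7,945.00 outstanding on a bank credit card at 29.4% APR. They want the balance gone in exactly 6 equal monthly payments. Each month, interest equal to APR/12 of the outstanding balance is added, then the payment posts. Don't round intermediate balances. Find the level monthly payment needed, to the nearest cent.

$1,440.00

Monthly rate r = 29.4%/12 = 2.45% = 0.0245.
Level-payment amortization: P = B₀·r / (1 − (1+r)^(−n)) = 7945.00·0.0245 / (1 − 1.0245^(−6)).
Denominator 1 − (1+r)^(−6) = 0.135175024.
P = 194.652 / 0.135175024 ≈ 1440.00.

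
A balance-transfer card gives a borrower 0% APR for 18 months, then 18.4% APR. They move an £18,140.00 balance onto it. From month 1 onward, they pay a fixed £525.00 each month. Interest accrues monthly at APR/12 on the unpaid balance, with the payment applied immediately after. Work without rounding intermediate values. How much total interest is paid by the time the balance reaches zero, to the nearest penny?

£1,411.43

Promo months 1–18 at r₀ = 0%/12 = 0; months 19+ at r₁ = 18.4%/12 = 0.0153333.
After month 18 (no interest yet): B = £18,140.00 − 18·£525.00 = £8,690.00.
Then at r₁ with £525.00/mo: n₂ = −ln(1 − r₁·B/P)/ln(1+r₁) ≈ 19.24 → 20 more payments.
Total paid = 37·£525.00 + £126.43 = £19,551.43; interest = £19,551.43 − £18,140.00 = £1,411.43.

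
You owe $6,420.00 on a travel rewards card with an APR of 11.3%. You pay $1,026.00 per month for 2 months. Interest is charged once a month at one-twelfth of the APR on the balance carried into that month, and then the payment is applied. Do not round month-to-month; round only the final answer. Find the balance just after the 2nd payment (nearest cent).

Monthly rate r = 11.3%/12 = 0.941667% = 0.00941667.
Each month: B ← B·(1+r) − $1,026.00.
Month 1: interest $60.45; balance after payment $5,454.45.
Month 2: interest $51.36; balance after payment $4,479.82.

$4,479.82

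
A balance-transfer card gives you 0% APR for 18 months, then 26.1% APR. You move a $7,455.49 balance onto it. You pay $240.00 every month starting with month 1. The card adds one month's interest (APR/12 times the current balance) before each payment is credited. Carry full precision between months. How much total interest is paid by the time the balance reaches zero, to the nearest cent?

Promo months 1–18 at r₀ = 0%/12 = 0; months 19+ at r₁ = 26.1%/12 = 0.02175.
After month 18 (no interest yet): B = $7,455.49 − 18·$240.00 = $3,135.49.
Then at r₁ with $240.00/mo: n₂ = −ln(1 − r₁·B/P)/ln(1+r₁) ≈ 15.54 → 16 more payments.
Total paid = 33·$240.00 + $129.33 = $8,049.33; interest = $8,049.33 − $7,455.49 = $593.84.

$593.84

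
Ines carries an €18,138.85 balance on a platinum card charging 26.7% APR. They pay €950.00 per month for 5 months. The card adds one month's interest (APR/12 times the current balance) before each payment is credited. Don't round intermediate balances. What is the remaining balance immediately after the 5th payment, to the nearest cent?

Monthly rate r = 26.7%/12 = 2.225% = 0.02225.
Each month: B ← B·(1+r) − €950.00.
Month 1: interest €403.59; balance after payment €17,592.44.
Month 2: interest €391.43; balance after payment €17,033.87.
Month 3: interest €379.00; balance after payment €16,462.87.
Month 4: interest €366.30; balance after payment €15,879.17.
Month 5: interest €353.31; balance after payment €15,282.49.

€15,282.49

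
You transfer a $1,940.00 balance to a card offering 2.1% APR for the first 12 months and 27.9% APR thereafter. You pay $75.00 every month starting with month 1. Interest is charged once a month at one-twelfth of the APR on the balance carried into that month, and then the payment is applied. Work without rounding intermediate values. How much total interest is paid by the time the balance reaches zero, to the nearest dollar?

$279

Promo months 1–12 at r₀ = 2.1%/12 = 0.00175; months 13+ at r₁ = 27.9%/12 = 0.02325.
After month 12: iterate B ← B·(1+r₀) − $75.00 for 12 months → $1,072.42.
Then at r₁ with $75.00/mo: n₂ = −ln(1 − r₁·B/P)/ln(1+r₁) ≈ 17.58 → 18 more payments.
Total paid = 29·$75.00 + $43.99 = $2,218.99; interest = $2,218.99 − $1,940.00 = $278.99.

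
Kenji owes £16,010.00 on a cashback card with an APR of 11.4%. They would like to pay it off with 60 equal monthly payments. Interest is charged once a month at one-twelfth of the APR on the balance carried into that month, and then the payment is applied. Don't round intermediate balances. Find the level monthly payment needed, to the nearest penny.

Monthly rate r = 11.4%/12 = 0.95% = 0.0095.
Level-payment amortization: P = B₀·r / (1 − (1+r)^(−n)) = 16010.00·0.0095 / (1 − 1.0095^(−60)).
Denominator 1 − (1+r)^(−60) = 0.432950981.
P = 152.095 / 0.432950981 ≈ 351.30.

£351.30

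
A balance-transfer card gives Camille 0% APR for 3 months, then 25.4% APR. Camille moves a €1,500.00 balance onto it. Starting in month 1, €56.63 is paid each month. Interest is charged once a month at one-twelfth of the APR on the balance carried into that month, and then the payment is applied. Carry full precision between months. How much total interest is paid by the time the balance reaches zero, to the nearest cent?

Promo months 1–3 at r₀ = 0%/12 = 0; months 4+ at r₁ = 25.4%/12 = 0.0211667.
After month 3 (no interest yet): B = €1,500.00 − 3·€56.63 = €1,330.11.
Then at r₁ with €56.63/mo: n₂ = −ln(1 − r₁·B/P)/ln(1+r₁) ≈ 32.82 → 33 more payments.
Total paid = 35·€56.63 + €46.62 = €2,028.67; interest = €2,028.67 − €1,500.00 = €528.67.

€528.67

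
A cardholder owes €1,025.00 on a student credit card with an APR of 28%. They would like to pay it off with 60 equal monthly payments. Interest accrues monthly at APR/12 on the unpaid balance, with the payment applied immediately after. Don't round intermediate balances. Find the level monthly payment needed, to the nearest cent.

€31.91

Monthly rate r = 28%/12 = 2.33333% = 0.0233333.
Level-payment amortization: P = B₀·r / (1 − (1+r)^(−n)) = 1025.00·0.0233333 / (1 − 1.02333^(−60)).
Denominator 1 − (1+r)^(−60) = 0.749404796.
P = 23.9167 / 0.749404796 ≈ 31.91.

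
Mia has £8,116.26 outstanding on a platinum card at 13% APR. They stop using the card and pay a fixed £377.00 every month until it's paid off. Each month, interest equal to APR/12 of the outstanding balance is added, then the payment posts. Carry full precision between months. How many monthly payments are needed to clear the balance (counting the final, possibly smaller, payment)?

Monthly rate r = 13%/12 = 1.08333% = 0.0108333.
Recurrence: B ← B·(1+r) − £377.00.
Month 1: interest £87.93; balance after payment £7,827.19.
Month 2: interest £84.79; balance after payment £7,534.98.
Closed form: n = −ln(1 − rB₀/P)/ln(1+r) = −ln(0.76677)/ln(1.01083) ≈ 24.646, so the balance reaches zero during payment 25.

25 months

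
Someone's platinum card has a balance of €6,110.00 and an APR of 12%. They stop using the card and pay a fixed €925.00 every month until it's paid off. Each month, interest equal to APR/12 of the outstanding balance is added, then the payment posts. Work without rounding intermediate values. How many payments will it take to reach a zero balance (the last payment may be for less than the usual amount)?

7 payments

Monthly rate r = 12%/12 = 1% = 0.01.
Recurrence: B ← B·(1+r) − €925.00.
Month 1: interest €61.10; balance after payment €5,246.10.
Month 2: interest €52.46; balance after payment €4,373.56.
Closed form: n = −ln(1 − rB₀/P)/ln(1+r) = −ln(0.93395)/ln(1.01) ≈ 6.868, so the balance reaches zero during payment 7.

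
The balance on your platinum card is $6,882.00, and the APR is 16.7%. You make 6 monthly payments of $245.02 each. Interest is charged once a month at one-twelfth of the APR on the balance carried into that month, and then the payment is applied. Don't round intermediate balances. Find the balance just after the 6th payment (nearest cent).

Monthly rate r = 16.7%/12 = 1.39167% = 0.0139167.
Each month: B ← B·(1+r) − $245.02.
Month 1: interest $95.77; balance after payment $6,732.75.
Month 2: interest $93.70; balance after payment $6,581.43.
Month 3: interest $91.59; balance after payment $6,428.00.
Month 4: interest $89.46; balance after payment $6,272.44.
Month 5: interest $87.29; balance after payment $6,114.71.
Month 6: interest $85.10; balance after payment $5,954.79.

$5,954.79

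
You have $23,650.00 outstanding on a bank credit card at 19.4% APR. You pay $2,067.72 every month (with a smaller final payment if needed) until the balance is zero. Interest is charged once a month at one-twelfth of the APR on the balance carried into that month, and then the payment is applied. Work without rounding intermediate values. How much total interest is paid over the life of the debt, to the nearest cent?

$2,713.96

Monthly rate r = 19.4%/12 = 1.61667% = 0.0161667.
Payoff takes n = ⌈−ln(1 − rB₀/P)/ln(1+r)⌉ = ⌈12.749⌉ = 13 payments; the last is $1,551.32.
Total paid = 12·$2,067.72 + $1,551.32 = $26,363.96.
Total interest = total paid − principal = $26,363.96 − $23,650.00 = $2,713.96.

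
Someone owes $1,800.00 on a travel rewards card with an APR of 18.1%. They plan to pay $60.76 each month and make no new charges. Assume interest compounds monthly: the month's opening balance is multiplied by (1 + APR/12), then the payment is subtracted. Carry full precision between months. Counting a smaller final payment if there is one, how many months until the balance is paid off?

Monthly rate r = 18.1%/12 = 1.50833% = 0.0150833.
Recurrence: B ← B·(1+r) − $60.76.
Month 1: interest $27.15; balance after payment $1,766.39.
Month 2: interest $26.64; balance after payment $1,732.27.
Closed form: n = −ln(1 − rB₀/P)/ln(1+r) = −ln(0.55316)/ln(1.01508) ≈ 39.551, so the balance reaches zero during payment 40.

40 payments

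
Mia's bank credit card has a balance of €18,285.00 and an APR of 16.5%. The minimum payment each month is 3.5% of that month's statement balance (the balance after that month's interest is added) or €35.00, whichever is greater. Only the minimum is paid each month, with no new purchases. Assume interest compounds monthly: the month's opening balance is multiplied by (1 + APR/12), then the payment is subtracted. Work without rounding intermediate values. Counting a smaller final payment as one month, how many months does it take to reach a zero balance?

Monthly rate r = 16.5%/12 = 1.375% = 0.01375.
While 3.5% of the post-interest balance exceeds €35.00, each month B ← (B·(1+r))·(1 − 0.035), i.e. B shrinks by the factor (1+r)·0.965 = 0.97827.
This holds for months 1–133. Entering month 134 the balance is €984.09; 3.5% of the post-interest balance is now below €35.00, so the flat €35.00 minimum applies from here.
From month 134 a fixed €35.00 at rate r clears €984.09 in 36 more payments. Total: 133 + 36 = 169 months.

169 months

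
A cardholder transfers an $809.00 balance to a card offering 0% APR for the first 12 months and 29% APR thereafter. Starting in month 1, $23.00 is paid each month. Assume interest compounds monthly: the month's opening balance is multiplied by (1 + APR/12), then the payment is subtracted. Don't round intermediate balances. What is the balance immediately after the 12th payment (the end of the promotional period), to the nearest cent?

Promo months 1–12 at r₀ = 0%/12 = 0; months 13+ at r₁ = 29%/12 = 0.0241667.
After month 12 (no interest yet): B = $809.00 − 12·$23.00 = $533.00.

$533.00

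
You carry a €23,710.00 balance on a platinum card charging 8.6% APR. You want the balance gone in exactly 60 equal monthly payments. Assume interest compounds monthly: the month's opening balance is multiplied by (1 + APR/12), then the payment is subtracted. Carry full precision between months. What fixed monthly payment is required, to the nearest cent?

€487.59

Monthly rate r = 8.6%/12 = 0.716667% = 0.00716667.
Level-payment amortization: P = B₀·r / (1 − (1+r)^(−n)) = 23710.00·0.00716667 / (1 − 1.00717^(−60)).
Denominator 1 − (1+r)^(−60) = 0.348492577.
P = 169.922 / 0.348492577 ≈ 487.59.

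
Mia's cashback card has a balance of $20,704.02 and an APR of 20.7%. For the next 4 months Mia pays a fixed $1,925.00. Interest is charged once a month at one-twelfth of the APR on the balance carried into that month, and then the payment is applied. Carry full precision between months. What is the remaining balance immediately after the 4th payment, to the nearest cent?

Monthly rate r = 20.7%/12 = 1.725% = 0.01725.
Each month: B ← B·(1+r) − $1,925.00.
Month 1: interest $357.14; balance after payment $19,136.16.
Month 2: interest $330.10; balance after payment $17,541.26.
Month 3: interest $302.59; balance after payment $15,918.85.
Month 4: interest $274.60; balance after payment $14,268.45.

$14,268.45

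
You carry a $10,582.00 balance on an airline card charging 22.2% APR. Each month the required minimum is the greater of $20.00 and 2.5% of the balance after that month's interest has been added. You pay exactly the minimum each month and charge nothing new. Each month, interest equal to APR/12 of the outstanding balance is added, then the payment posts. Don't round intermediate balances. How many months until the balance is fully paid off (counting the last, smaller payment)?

Monthly rate r = 22.2%/12 = 1.85% = 0.0185.
While 2.5% of the post-interest balance exceeds $20.00, each month B ← (B·(1+r))·(1 − 0.025), i.e. B shrinks by the factor (1+r)·0.975 = 0.99304.
This holds for months 1–373. Entering month 374 the balance is $781.19; 2.5% of the post-interest balance is now below $20.00, so the flat $20.00 minimum applies from here.
From month 374 a fixed $20.00 at rate r clears $781.19 in 70 more payments. Total: 373 + 70 = 443 months.

443 months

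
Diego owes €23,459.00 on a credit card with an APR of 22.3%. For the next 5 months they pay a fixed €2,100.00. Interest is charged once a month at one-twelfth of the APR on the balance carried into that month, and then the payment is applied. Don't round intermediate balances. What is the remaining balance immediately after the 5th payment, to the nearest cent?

€14,823.70

Monthly rate r = 22.3%/12 = 1.85833% = 0.0185833.
Each month: B ← B·(1+r) − €2,100.00.
Month 1: interest €435.95; balance after payment €21,794.95.
Month 2: interest €405.02; balance after payment €20,099.97.
Month 3: interest €373.52; balance after payment €18,373.49.
Month 4: interest €341.44; balance after payment €16,614.93.
Month 5: interest €308.76; balance after payment €14,823.70.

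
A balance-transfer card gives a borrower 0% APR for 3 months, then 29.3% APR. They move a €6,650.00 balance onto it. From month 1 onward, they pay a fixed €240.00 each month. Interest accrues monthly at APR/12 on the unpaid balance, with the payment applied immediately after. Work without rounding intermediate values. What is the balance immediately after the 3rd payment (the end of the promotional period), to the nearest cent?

€5,930.00

Promo months 1–3 at r₀ = 0%/12 = 0; months 4+ at r₁ = 29.3%/12 = 0.0244167.
After month 3 (no interest yet): B = €6,650.00 − 3·€240.00 = €5,930.00.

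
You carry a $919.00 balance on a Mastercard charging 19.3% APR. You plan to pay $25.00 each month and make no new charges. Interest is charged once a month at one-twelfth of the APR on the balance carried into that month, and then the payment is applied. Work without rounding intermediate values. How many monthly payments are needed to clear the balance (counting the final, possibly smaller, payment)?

Monthly rate r = 19.3%/12 = 1.60833% = 0.0160833.
Recurrence: B ← B·(1+r) − $25.00.
Month 1: interest $14.78; balance after payment $908.78.
Month 2: interest $14.62; balance after payment $898.40.
Closed form: n = −ln(1 − rB₀/P)/ln(1+r) = −ln(0.40878)/ln(1.01608) ≈ 56.068, so the balance reaches zero during payment 57.

57 months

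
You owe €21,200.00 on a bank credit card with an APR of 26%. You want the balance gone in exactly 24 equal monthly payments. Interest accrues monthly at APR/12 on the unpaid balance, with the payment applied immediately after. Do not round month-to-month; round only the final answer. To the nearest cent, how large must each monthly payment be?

€1,142.14

Monthly rate r = 26%/12 = 2.16667% = 0.0216667.
Level-payment amortization: P = B₀·r / (1 − (1+r)^(−n)) = 21200.00·0.0216667 / (1 − 1.02167^(−24)).
Denominator 1 − (1+r)^(−24) = 0.402168739.
P = 459.333 / 0.402168739 ≈ 1142.14.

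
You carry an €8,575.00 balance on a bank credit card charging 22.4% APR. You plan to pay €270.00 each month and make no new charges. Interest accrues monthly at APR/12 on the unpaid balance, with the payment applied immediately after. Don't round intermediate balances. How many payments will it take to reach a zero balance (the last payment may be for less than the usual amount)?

49 payments

Monthly rate r = 22.4%/12 = 1.86667% = 0.0186667.
Recurrence: B ← B·(1+r) − €270.00.
Month 1: interest €160.07; balance after payment €8,465.07.
Month 2: interest €158.01; balance after payment €8,353.08.
Closed form: n = −ln(1 − rB₀/P)/ln(1+r) = −ln(0.40716)/ln(1.01867) ≈ 48.584, so the balance reaches zero during payment 49.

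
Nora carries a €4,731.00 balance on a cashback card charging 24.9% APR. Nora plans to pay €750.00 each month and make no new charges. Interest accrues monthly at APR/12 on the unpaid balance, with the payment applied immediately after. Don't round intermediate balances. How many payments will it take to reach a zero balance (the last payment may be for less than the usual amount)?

7 months

Monthly rate r = 24.9%/12 = 2.075% = 0.02075.
Recurrence: B ← B·(1+r) − €750.00.
Month 1: interest €98.17; balance after payment €4,079.17.
Month 2: interest €84.64; balance after payment €3,413.81.
Closed form: n = −ln(1 − rB₀/P)/ln(1+r) = −ln(0.86911)/ln(1.02075) ≈ 6.831, so the balance reaches zero during payment 7.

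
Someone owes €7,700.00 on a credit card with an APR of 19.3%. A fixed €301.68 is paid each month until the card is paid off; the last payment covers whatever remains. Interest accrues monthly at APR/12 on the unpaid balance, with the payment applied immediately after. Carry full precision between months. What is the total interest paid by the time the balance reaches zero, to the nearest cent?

Monthly rate r = 19.3%/12 = 1.60833% = 0.0160833.
Payoff takes n = ⌈−ln(1 − rB₀/P)/ln(1+r)⌉ = ⌈33.123⌉ = 34 payments; the last is €37.41.
Total paid = 33·€301.68 + €37.41 = €9,992.85.
Total interest = total paid − principal = €9,992.85 − €7,700.00 = €2,292.85.

€2,292.85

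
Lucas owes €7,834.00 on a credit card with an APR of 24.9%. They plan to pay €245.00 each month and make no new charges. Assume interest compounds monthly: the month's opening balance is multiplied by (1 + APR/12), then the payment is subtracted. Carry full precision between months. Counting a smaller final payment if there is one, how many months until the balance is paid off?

Monthly rate r = 24.9%/12 = 2.075% = 0.02075.
Recurrence: B ← B·(1+r) − €245.00.
Month 1: interest €162.56; balance after payment €7,751.56.
Month 2: interest €160.84; balance after payment €7,667.40.
Closed form: n = −ln(1 − rB₀/P)/ln(1+r) = −ln(0.33651)/ln(1.02075) ≈ 53.031, so the balance reaches zero during payment 54.

54 months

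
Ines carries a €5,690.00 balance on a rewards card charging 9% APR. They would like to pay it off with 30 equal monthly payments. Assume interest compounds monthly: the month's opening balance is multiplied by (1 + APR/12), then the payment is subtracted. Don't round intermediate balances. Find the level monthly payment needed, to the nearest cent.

€212.51

Monthly rate r = 9%/12 = 0.75% = 0.0075.
Level-payment amortization: P = B₀·r / (1 − (1+r)^(−n)) = 5690.00·0.0075 / (1 − 1.0075^(−30)).
Denominator 1 − (1+r)^(−30) = 0.200813102.
P = 42.675 / 0.200813102 ≈ 212.51.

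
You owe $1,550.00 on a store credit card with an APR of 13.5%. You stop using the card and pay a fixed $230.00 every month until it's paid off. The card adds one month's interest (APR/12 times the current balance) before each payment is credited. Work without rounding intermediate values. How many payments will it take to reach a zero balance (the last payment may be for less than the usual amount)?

Monthly rate r = 13.5%/12 = 1.125% = 0.01125.
Recurrence: B ← B·(1+r) − $230.00.
Month 1: interest $17.44; balance after payment $1,337.44.
Month 2: interest $15.05; balance after payment $1,122.48.
Closed form: n = −ln(1 − rB₀/P)/ln(1+r) = −ln(0.92418)/ln(1.01125) ≈ 7.048, so the balance reaches zero during payment 8.

8 months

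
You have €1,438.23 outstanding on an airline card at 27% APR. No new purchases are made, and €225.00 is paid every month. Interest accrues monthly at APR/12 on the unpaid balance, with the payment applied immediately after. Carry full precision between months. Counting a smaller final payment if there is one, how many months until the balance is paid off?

7 months

Monthly rate r = 27%/12 = 2.25% = 0.0225.
Recurrence: B ← B·(1+r) − €225.00.
Month 1: interest €32.36; balance after payment €1,245.59.
Month 2: interest €28.03; balance after payment €1,048.62.
Closed form: n = −ln(1 − rB₀/P)/ln(1+r) = −ln(0.85618)/ln(1.0225) ≈ 6.979, so the balance reaches zero during payment 7.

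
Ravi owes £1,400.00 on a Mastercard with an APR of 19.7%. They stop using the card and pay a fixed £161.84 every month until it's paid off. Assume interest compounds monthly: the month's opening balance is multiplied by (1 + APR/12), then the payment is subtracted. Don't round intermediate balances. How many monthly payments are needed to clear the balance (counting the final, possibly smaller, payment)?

10 payments

Monthly rate r = 19.7%/12 = 1.64167% = 0.0164167.
Recurrence: B ← B·(1+r) − £161.84.
Month 1: interest £22.98; balance after payment £1,261.14.
Month 2: interest £20.70; balance after payment £1,120.01.
Closed form: n = −ln(1 − rB₀/P)/ln(1+r) = −ln(0.85799)/ln(1.01642) ≈ 9.406, so the balance reaches zero during payment 10.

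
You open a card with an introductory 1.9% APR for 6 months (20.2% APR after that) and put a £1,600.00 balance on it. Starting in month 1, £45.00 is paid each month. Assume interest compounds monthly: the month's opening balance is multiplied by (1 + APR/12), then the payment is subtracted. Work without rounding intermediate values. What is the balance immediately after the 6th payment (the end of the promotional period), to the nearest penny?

Promo months 1–6 at r₀ = 1.9%/12 = 0.00158333; months 7+ at r₁ = 20.2%/12 = 0.0168333.
After month 6: iterate B ← B·(1+r₀) − £45.00 for 6 months → £1,344.19.

£1,344.19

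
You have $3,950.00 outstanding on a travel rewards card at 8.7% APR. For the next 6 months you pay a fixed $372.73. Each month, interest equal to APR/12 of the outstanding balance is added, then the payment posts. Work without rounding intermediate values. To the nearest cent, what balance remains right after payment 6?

Monthly rate r = 8.7%/12 = 0.725% = 0.00725.
Each month: B ← B·(1+r) − $372.73.
Month 1: interest $28.64; balance after payment $3,605.91.
Month 2: interest $26.14; balance after payment $3,259.32.
Month 3: interest $23.63; balance after payment $2,910.22.
Month 4: interest $21.10; balance after payment $2,558.59.
Month 5: interest $18.55; balance after payment $2,204.41.
Month 6: interest $15.98; balance after payment $1,847.66.

$1,847.66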